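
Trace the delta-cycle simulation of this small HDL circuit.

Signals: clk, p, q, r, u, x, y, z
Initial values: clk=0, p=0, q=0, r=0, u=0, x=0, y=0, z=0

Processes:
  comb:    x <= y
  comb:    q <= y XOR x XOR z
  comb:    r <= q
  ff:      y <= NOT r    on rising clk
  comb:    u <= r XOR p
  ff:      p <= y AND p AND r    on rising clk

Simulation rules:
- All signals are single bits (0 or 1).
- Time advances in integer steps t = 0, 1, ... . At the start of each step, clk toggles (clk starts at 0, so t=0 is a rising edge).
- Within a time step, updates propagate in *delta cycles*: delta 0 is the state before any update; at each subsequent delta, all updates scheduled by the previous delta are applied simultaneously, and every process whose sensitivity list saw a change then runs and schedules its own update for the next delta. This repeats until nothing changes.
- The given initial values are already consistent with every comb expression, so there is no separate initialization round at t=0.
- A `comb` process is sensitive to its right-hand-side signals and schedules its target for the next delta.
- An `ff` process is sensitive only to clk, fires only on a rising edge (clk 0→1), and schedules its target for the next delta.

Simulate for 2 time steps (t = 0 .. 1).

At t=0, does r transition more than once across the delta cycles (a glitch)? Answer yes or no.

yes

[bits: u,r,y,q,x,z,p,clk]
t=0: Δ0=00000000 Δ1=00000001 Δ2=00100001 Δ3=00111001 Δ4=01101001 Δ5=10101001 Δ6=00101001 | 6Δ
t=1: Δ0=00101001 Δ1=00101000 | 1Δ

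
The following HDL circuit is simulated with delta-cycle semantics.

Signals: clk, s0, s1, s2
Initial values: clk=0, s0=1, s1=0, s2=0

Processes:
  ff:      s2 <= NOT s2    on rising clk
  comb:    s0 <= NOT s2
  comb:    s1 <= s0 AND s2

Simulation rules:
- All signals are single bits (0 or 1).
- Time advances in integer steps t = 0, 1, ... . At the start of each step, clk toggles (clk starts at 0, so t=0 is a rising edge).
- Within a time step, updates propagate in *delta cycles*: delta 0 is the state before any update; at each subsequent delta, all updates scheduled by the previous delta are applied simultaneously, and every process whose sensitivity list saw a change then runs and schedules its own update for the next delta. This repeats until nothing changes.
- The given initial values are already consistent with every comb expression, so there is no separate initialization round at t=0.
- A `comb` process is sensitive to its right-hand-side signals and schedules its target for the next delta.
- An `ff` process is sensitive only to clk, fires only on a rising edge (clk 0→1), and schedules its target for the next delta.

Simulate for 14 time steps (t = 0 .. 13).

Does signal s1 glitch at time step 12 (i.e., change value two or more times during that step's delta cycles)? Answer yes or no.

[bits: s2,clk,s1,s0]
t=0: Δ0=0001 Δ1=0101 Δ2=1101 Δ3=1110 Δ4=1100 | 4Δ
t=1: Δ0=1100 Δ1=1000 | 1Δ
t=2: Δ0=1000 Δ1=1100 Δ2=0100 Δ3=0101 | 3Δ
t=3: Δ0=0101 Δ1=0001 | 1Δ
t=4: Δ0=0001 Δ1=0101 Δ2=1101 Δ3=1110 Δ4=1100 | 4Δ
t=5: Δ0=1100 Δ1=1000 | 1Δ
t=6: Δ0=1000 Δ1=1100 Δ2=0100 Δ3=0101 | 3Δ
t=7: Δ0=0101 Δ1=0001 | 1Δ
t=8: Δ0=0001 Δ1=0101 Δ2=1101 Δ3=1110 Δ4=1100 | 4Δ
t=9: Δ0=1100 Δ1=1000 | 1Δ
t=10: Δ0=1000 Δ1=1100 Δ2=0100 Δ3=0101 | 3Δ
t=11: Δ0=0101 Δ1=0001 | 1Δ
t=12: Δ0=0001 Δ1=0101 Δ2=1101 Δ3=1110 Δ4=1100 | 4Δ
t=13: Δ0=1100 Δ1=1000 | 1Δ

yes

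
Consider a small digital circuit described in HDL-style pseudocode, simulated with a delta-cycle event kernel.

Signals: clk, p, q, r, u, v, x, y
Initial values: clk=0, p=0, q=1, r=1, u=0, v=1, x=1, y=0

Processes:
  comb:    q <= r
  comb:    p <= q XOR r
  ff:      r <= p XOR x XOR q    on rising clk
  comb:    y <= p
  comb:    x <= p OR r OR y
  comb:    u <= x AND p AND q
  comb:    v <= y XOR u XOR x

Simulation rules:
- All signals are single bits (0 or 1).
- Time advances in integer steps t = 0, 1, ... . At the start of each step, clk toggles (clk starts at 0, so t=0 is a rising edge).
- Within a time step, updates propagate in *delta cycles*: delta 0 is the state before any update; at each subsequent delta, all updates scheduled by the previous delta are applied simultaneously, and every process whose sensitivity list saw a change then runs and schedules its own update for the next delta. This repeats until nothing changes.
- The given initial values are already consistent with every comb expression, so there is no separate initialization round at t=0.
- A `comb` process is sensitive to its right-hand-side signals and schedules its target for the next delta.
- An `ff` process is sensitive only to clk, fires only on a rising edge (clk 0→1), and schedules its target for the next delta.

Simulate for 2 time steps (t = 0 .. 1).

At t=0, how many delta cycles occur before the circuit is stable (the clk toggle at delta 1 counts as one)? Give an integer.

7

t0.Δ0 clk=0 p=0 x=1 u=0 y=0 v=1 r=1 q=1
t0.Δ1 clk=1 p=0 x=1 u=0 y=0 v=1 r=1 q=1
t0.Δ2 clk=1 p=0 x=1 u=0 y=0 v=1 r=0 q=1
t0.Δ3 clk=1 p=1 x=0 u=0 y=0 v=1 r=0 q=0
t0.Δ4 clk=1 p=0 x=1 u=0 y=1 v=0 r=0 q=0
t0.Δ5 clk=1 p=0 x=1 u=0 y=0 v=0 r=0 q=0
t0.Δ6 clk=1 p=0 x=0 u=0 y=0 v=1 r=0 q=0
t0.Δ7 clk=1 p=0 x=0 u=0 y=0 v=0 r=0 q=0
t1.Δ0 clk=1 p=0 x=0 u=0 y=0 v=0 r=0 q=0
t1.Δ1 clk=0 p=0 x=0 u=0 y=0 v=0 r=0 q=0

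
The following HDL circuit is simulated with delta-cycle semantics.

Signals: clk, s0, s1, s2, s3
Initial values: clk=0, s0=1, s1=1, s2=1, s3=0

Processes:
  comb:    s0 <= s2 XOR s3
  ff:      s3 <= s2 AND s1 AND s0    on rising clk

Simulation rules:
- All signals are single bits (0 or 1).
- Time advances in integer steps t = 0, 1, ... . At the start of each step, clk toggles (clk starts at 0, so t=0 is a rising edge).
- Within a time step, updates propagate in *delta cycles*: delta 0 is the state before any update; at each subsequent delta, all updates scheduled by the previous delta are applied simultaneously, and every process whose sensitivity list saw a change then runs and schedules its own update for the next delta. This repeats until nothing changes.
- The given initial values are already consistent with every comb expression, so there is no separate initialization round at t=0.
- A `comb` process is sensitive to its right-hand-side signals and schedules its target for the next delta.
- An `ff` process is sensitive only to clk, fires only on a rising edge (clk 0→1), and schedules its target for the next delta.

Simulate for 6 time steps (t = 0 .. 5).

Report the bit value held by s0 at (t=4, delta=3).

t=0 Δ0: s1=1 clk=0 s2=1 s3=0 s0=1
  Δ1: clk:0→1
  Δ2: s3:0→1
  Δ3: s0:1→0
  (3Δ to stable)
t=1 Δ0: s1=1 clk=1 s2=1 s3=1 s0=0
  Δ1: clk:1→0
  (1Δ to stable)
t=2 Δ0: s1=1 clk=0 s2=1 s3=1 s0=0
  Δ1: clk:0→1
  Δ2: s3:1→0
  Δ3: s0:0→1
  (3Δ to stable)
t=3 Δ0: s1=1 clk=1 s2=1 s3=0 s0=1
  Δ1: clk:1→0
  (1Δ to stable)
t=4 Δ0: s1=1 clk=0 s2=1 s3=0 s0=1
  Δ1: clk:0→1
  Δ2: s3:0→1
  Δ3: s0:1→0
  (3Δ to stable)
t=5 Δ0: s1=1 clk=1 s2=1 s3=1 s0=0
  Δ1: clk:1→0
  (1Δ to stable)

0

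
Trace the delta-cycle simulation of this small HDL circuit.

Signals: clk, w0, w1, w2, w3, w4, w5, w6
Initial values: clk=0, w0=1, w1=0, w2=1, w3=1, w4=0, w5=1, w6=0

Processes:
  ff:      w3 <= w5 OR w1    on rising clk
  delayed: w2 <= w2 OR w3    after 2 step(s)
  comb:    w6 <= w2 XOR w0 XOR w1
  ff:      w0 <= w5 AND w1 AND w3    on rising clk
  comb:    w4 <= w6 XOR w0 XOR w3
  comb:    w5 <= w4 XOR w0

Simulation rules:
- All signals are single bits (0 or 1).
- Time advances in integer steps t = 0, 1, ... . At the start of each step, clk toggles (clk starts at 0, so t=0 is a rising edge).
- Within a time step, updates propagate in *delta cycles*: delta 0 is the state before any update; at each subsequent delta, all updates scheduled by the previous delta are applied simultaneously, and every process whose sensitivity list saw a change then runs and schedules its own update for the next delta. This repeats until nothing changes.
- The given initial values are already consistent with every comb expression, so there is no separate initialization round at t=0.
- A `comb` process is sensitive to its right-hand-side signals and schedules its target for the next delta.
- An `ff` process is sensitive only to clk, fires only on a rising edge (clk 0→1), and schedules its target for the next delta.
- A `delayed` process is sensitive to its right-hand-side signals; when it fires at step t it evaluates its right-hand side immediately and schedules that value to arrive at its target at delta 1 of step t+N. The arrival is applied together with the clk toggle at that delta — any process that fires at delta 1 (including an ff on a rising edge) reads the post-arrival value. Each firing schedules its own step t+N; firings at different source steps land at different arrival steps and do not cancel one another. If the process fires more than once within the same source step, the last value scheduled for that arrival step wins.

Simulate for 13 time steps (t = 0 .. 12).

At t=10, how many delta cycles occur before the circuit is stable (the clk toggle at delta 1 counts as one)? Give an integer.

4

[bits: clk,w6,w0,w5,w4,w2,w3,w1]
t=0: Δ0=00110110 Δ1=10110110 Δ2=10010110 Δ3=11001110 Δ4=11010110 Δ5=11000110 | 5Δ
t=1: Δ0=11000110 Δ1=01000110 | 1Δ
t=2: Δ0=01000110 Δ1=11000110 Δ2=11000100 Δ3=11001100 Δ4=11011100 | 4Δ
t=3: Δ0=11011100 Δ1=01011100 | 1Δ
t=4: Δ0=01011100 Δ1=11011100 Δ2=11011110 Δ3=11010110 Δ4=11000110 | 4Δ
t=5: Δ0=11000110 Δ1=01000110 | 1Δ
t=6: Δ0=01000110 Δ1=11000110 Δ2=11000100 Δ3=11001100 Δ4=11011100 | 4Δ
t=7: Δ0=11011100 Δ1=01011100 | 1Δ
t=8: Δ0=01011100 Δ1=11011100 Δ2=11011110 Δ3=11010110 Δ4=11000110 | 4Δ
t=9: Δ0=11000110 Δ1=01000110 | 1Δ
t=10: Δ0=01000110 Δ1=11000110 Δ2=11000100 Δ3=11001100 Δ4=11011100 | 4Δ
t=11: Δ0=11011100 Δ1=01011100 | 1Δ
t=12: Δ0=01011100 Δ1=11011100 Δ2=11011110 Δ3=11010110 Δ4=11000110 | 4Δ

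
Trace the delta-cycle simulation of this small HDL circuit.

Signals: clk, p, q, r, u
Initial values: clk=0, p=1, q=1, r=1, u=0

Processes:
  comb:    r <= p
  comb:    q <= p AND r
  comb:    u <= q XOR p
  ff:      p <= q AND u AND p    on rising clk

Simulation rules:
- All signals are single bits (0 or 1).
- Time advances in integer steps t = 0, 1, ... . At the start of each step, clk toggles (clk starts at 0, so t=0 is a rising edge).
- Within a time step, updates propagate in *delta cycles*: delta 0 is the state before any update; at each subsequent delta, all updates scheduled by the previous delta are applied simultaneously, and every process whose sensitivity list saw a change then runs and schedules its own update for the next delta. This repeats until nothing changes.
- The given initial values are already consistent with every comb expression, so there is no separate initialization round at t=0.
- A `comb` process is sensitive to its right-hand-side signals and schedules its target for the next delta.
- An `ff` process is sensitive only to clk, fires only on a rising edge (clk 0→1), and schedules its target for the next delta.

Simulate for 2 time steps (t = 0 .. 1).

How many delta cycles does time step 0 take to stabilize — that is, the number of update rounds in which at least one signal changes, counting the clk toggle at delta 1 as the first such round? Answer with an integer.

4

[bits: q,clk,p,r,u]
t=0: Δ0=10110 Δ1=11110 Δ2=11010 Δ3=01001 Δ4=01000 | 4Δ
t=1: Δ0=01000 Δ1=00000 | 1Δ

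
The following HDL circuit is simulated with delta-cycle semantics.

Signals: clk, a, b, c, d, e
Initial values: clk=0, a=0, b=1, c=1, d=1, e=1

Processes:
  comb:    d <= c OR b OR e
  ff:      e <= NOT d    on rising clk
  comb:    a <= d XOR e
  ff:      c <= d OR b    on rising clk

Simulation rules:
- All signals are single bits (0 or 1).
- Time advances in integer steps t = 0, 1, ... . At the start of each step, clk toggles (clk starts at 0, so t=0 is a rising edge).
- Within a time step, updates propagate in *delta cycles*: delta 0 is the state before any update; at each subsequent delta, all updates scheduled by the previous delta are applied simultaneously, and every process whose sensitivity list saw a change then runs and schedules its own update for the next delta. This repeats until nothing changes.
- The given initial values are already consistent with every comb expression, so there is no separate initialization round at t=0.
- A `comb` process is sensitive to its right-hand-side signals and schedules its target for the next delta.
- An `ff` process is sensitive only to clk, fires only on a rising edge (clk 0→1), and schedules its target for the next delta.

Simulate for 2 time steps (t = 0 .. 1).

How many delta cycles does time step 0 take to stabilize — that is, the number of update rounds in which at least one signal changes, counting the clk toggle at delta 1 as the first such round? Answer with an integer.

[bits: clk,c,d,a,e,b]
t=0: Δ0=011011 Δ1=111011 Δ2=111001 Δ3=111101 | 3Δ
t=1: Δ0=111101 Δ1=011101 | 1Δ

3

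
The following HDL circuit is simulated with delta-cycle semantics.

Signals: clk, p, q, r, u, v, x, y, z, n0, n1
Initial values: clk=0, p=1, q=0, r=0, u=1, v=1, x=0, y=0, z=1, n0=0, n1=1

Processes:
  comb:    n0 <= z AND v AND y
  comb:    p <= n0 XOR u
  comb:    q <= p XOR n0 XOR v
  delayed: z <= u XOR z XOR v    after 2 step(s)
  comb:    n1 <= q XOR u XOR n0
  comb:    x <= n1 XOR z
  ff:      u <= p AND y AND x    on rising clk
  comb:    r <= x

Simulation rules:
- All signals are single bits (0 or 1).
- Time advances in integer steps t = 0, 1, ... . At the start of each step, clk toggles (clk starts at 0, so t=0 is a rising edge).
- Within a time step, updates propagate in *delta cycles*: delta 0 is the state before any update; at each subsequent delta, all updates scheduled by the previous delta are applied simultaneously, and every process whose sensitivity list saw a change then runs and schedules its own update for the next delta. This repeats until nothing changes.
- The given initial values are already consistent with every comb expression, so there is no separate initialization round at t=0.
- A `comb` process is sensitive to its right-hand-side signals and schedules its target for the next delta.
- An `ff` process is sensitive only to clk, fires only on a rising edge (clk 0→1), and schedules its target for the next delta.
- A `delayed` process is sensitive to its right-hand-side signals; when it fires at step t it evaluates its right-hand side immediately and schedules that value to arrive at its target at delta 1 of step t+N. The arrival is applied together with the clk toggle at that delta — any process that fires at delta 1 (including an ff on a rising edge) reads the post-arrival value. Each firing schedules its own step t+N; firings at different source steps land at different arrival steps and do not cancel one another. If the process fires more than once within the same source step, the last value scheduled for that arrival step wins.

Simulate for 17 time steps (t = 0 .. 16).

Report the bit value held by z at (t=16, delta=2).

t0.Δ0 u=1 z=1 x=0 n1=1 q=0 p=1 r=0 y=0 n0=0 v=1 clk=0
t0.Δ1 u=1 z=1 x=0 n1=1 q=0 p=1 r=0 y=0 n0=0 v=1 clk=1
t0.Δ2 u=0 z=1 x=0 n1=1 q=0 p=1 r=0 y=0 n0=0 v=1 clk=1
t0.Δ3 u=0 z=1 x=0 n1=0 q=0 p=0 r=0 y=0 n0=0 v=1 clk=1
t0.Δ4 u=0 z=1 x=1 n1=0 q=1 p=0 r=0 y=0 n0=0 v=1 clk=1
t0.Δ5 u=0 z=1 x=1 n1=1 q=1 p=0 r=1 y=0 n0=0 v=1 clk=1
t0.Δ6 u=0 z=1 x=0 n1=1 q=1 p=0 r=1 y=0 n0=0 v=1 clk=1
t0.Δ7 u=0 z=1 x=0 n1=1 q=1 p=0 r=0 y=0 n0=0 v=1 clk=1
t1.Δ0 u=0 z=1 x=0 n1=1 q=1 p=0 r=0 y=0 n0=0 v=1 clk=1
t1.Δ1 u=0 z=1 x=0 n1=1 q=1 p=0 r=0 y=0 n0=0 v=1 clk=0
t2.Δ0 u=0 z=1 x=0 n1=1 q=1 p=0 r=0 y=0 n0=0 v=1 clk=0
t2.Δ1 u=0 z=0 x=0 n1=1 q=1 p=0 r=0 y=0 n0=0 v=1 clk=1
t2.Δ2 u=0 z=0 x=1 n1=1 q=1 p=0 r=0 y=0 n0=0 v=1 clk=1
t2.Δ3 u=0 z=0 x=1 n1=1 q=1 p=0 r=1 y=0 n0=0 v=1 clk=1
t3.Δ0 u=0 z=0 x=1 n1=1 q=1 p=0 r=1 y=0 n0=0 v=1 clk=1
t3.Δ1 u=0 z=0 x=1 n1=1 q=1 p=0 r=1 y=0 n0=0 v=1 clk=0
t4.Δ0 u=0 z=0 x=1 n1=1 q=1 p=0 r=1 y=0 n0=0 v=1 clk=0
t4.Δ1 u=0 z=1 x=1 n1=1 q=1 p=0 r=1 y=0 n0=0 v=1 clk=1
t4.Δ2 u=0 z=1 x=0 n1=1 q=1 p=0 r=1 y=0 n0=0 v=1 clk=1
t4.Δ3 u=0 z=1 x=0 n1=1 q=1 p=0 r=0 y=0 n0=0 v=1 clk=1
t5.Δ0 u=0 z=1 x=0 n1=1 q=1 p=0 r=0 y=0 n0=0 v=1 clk=1
t5.Δ1 u=0 z=1 x=0 n1=1 q=1 p=0 r=0 y=0 n0=0 v=1 clk=0
t6.Δ0 u=0 z=1 x=0 n1=1 q=1 p=0 r=0 y=0 n0=0 v=1 clk=0
t6.Δ1 u=0 z=0 x=0 n1=1 q=1 p=0 r=0 y=0 n0=0 v=1 clk=1
t6.Δ2 u=0 z=0 x=1 n1=1 q=1 p=0 r=0 y=0 n0=0 v=1 clk=1
t6.Δ3 u=0 z=0 x=1 n1=1 q=1 p=0 r=1 y=0 n0=0 v=1 clk=1
t7.Δ0 u=0 z=0 x=1 n1=1 q=1 p=0 r=1 y=0 n0=0 v=1 clk=1
t7.Δ1 u=0 z=0 x=1 n1=1 q=1 p=0 r=1 y=0 n0=0 v=1 clk=0
t8.Δ0 u=0 z=0 x=1 n1=1 q=1 p=0 r=1 y=0 n0=0 v=1 clk=0
t8.Δ1 u=0 z=1 x=1 n1=1 q=1 p=0 r=1 y=0 n0=0 v=1 clk=1
t8.Δ2 u=0 z=1 x=0 n1=1 q=1 p=0 r=1 y=0 n0=0 v=1 clk=1
t8.Δ3 u=0 z=1 x=0 n1=1 q=1 p=0 r=0 y=0 n0=0 v=1 clk=1
t9.Δ0 u=0 z=1 x=0 n1=1 q=1 p=0 r=0 y=0 n0=0 v=1 clk=1
t9.Δ1 u=0 z=1 x=0 n1=1 q=1 p=0 r=0 y=0 n0=0 v=1 clk=0
t10.Δ0 u=0 z=1 x=0 n1=1 q=1 p=0 r=0 y=0 n0=0 v=1 clk=0
t10.Δ1 u=0 z=0 x=0 n1=1 q=1 p=0 r=0 y=0 n0=0 v=1 clk=1
t10.Δ2 u=0 z=0 x=1 n1=1 q=1 p=0 r=0 y=0 n0=0 v=1 clk=1
t10.Δ3 u=0 z=0 x=1 n1=1 q=1 p=0 r=1 y=0 n0=0 v=1 clk=1
t11.Δ0 u=0 z=0 x=1 n1=1 q=1 p=0 r=1 y=0 n0=0 v=1 clk=1
t11.Δ1 u=0 z=0 x=1 n1=1 q=1 p=0 r=1 y=0 n0=0 v=1 clk=0
t12.Δ0 u=0 z=0 x=1 n1=1 q=1 p=0 r=1 y=0 n0=0 v=1 clk=0
t12.Δ1 u=0 z=1 x=1 n1=1 q=1 p=0 r=1 y=0 n0=0 v=1 clk=1
t12.Δ2 u=0 z=1 x=0 n1=1 q=1 p=0 r=1 y=0 n0=0 v=1 clk=1
t12.Δ3 u=0 z=1 x=0 n1=1 q=1 p=0 r=0 y=0 n0=0 v=1 clk=1
t13.Δ0 u=0 z=1 x=0 n1=1 q=1 p=0 r=0 y=0 n0=0 v=1 clk=1
t13.Δ1 u=0 z=1 x=0 n1=1 q=1 p=0 r=0 y=0 n0=0 v=1 clk=0
t14.Δ0 u=0 z=1 x=0 n1=1 q=1 p=0 r=0 y=0 n0=0 v=1 clk=0
t14.Δ1 u=0 z=0 x=0 n1=1 q=1 p=0 r=0 y=0 n0=0 v=1 clk=1
t14.Δ2 u=0 z=0 x=1 n1=1 q=1 p=0 r=0 y=0 n0=0 v=1 clk=1
t14.Δ3 u=0 z=0 x=1 n1=1 q=1 p=0 r=1 y=0 n0=0 v=1 clk=1
t15.Δ0 u=0 z=0 x=1 n1=1 q=1 p=0 r=1 y=0 n0=0 v=1 clk=1
t15.Δ1 u=0 z=0 x=1 n1=1 q=1 p=0 r=1 y=0 n0=0 v=1 clk=0
t16.Δ0 u=0 z=0 x=1 n1=1 q=1 p=0 r=1 y=0 n0=0 v=1 clk=0
t16.Δ1 u=0 z=1 x=1 n1=1 q=1 p=0 r=1 y=0 n0=0 v=1 clk=1
t16.Δ2 u=0 z=1 x=0 n1=1 q=1 p=0 r=1 y=0 n0=0 v=1 clk=1
t16.Δ3 u=0 z=1 x=0 n1=1 q=1 p=0 r=0 y=0 n0=0 v=1 clk=1

1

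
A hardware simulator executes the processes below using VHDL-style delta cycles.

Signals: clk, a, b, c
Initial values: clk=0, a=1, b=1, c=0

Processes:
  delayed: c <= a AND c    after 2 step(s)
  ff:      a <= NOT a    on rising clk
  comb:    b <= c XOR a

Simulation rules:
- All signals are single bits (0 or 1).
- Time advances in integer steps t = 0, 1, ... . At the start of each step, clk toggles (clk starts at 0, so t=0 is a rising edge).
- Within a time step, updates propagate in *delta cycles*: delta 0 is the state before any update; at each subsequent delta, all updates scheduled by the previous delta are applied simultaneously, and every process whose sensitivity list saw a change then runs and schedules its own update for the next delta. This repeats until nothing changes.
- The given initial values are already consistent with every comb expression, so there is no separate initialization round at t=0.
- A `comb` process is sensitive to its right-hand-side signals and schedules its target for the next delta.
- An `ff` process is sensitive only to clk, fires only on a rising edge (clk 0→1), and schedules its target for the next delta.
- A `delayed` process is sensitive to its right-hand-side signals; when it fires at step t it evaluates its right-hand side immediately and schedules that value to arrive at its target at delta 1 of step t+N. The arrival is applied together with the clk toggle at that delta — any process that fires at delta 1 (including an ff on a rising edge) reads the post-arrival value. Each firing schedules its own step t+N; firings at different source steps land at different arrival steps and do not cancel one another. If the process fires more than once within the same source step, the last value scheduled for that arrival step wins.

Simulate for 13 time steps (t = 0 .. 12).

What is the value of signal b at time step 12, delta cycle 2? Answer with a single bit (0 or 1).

t0.Δ0 c=0 a=1 clk=0 b=1
t0.Δ1 c=0 a=1 clk=1 b=1
t0.Δ2 c=0 a=0 clk=1 b=1
t0.Δ3 c=0 a=0 clk=1 b=0
t1.Δ0 c=0 a=0 clk=1 b=0
t1.Δ1 c=0 a=0 clk=0 b=0
t2.Δ0 c=0 a=0 clk=0 b=0
t2.Δ1 c=0 a=0 clk=1 b=0
t2.Δ2 c=0 a=1 clk=1 b=0
t2.Δ3 c=0 a=1 clk=1 b=1
t3.Δ0 c=0 a=1 clk=1 b=1
t3.Δ1 c=0 a=1 clk=0 b=1
t4.Δ0 c=0 a=1 clk=0 b=1
t4.Δ1 c=0 a=1 clk=1 b=1
t4.Δ2 c=0 a=0 clk=1 b=1
t4.Δ3 c=0 a=0 clk=1 b=0
t5.Δ0 c=0 a=0 clk=1 b=0
t5.Δ1 c=0 a=0 clk=0 b=0
t6.Δ0 c=0 a=0 clk=0 b=0
t6.Δ1 c=0 a=0 clk=1 b=0
t6.Δ2 c=0 a=1 clk=1 b=0
t6.Δ3 c=0 a=1 clk=1 b=1
t7.Δ0 c=0 a=1 clk=1 b=1
t7.Δ1 c=0 a=1 clk=0 b=1
t8.Δ0 c=0 a=1 clk=0 b=1
t8.Δ1 c=0 a=1 clk=1 b=1
t8.Δ2 c=0 a=0 clk=1 b=1
t8.Δ3 c=0 a=0 clk=1 b=0
t9.Δ0 c=0 a=0 clk=1 b=0
t9.Δ1 c=0 a=0 clk=0 b=0
t10.Δ0 c=0 a=0 clk=0 b=0
t10.Δ1 c=0 a=0 clk=1 b=0
t10.Δ2 c=0 a=1 clk=1 b=0
t10.Δ3 c=0 a=1 clk=1 b=1
t11.Δ0 c=0 a=1 clk=1 b=1
t11.Δ1 c=0 a=1 clk=0 b=1
t12.Δ0 c=0 a=1 clk=0 b=1
t12.Δ1 c=0 a=1 clk=1 b=1
t12.Δ2 c=0 a=0 clk=1 b=1
t12.Δ3 c=0 a=0 clk=1 b=0

1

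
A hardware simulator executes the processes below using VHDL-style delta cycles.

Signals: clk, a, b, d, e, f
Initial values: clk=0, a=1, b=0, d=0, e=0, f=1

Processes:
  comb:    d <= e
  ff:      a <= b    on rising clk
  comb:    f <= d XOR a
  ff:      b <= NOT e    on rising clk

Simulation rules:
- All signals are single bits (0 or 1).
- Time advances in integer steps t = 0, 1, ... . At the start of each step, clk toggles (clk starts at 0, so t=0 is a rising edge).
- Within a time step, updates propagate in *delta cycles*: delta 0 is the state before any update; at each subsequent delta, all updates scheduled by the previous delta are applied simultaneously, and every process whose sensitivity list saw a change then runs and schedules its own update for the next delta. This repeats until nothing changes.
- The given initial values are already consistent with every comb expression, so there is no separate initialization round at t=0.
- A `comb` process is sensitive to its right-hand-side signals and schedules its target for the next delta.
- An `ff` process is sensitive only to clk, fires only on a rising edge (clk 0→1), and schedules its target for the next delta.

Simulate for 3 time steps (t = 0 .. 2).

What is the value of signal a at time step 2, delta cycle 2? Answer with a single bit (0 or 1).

1

t=0 Δ0: f=1 b=0 d=0 clk=0 a=1 e=0
  Δ1: clk:0→1
  Δ2: b:0→1, a:1→0
  Δ3: f:1→0
  (3Δ to stable)
t=1 Δ0: f=0 b=1 d=0 clk=1 a=0 e=0
  Δ1: clk:1→0
  (1Δ to stable)
t=2 Δ0: f=0 b=1 d=0 clk=0 a=0 e=0
  Δ1: clk:0→1
  Δ2: a:0→1
  Δ3: f:0→1
  (3Δ to stable)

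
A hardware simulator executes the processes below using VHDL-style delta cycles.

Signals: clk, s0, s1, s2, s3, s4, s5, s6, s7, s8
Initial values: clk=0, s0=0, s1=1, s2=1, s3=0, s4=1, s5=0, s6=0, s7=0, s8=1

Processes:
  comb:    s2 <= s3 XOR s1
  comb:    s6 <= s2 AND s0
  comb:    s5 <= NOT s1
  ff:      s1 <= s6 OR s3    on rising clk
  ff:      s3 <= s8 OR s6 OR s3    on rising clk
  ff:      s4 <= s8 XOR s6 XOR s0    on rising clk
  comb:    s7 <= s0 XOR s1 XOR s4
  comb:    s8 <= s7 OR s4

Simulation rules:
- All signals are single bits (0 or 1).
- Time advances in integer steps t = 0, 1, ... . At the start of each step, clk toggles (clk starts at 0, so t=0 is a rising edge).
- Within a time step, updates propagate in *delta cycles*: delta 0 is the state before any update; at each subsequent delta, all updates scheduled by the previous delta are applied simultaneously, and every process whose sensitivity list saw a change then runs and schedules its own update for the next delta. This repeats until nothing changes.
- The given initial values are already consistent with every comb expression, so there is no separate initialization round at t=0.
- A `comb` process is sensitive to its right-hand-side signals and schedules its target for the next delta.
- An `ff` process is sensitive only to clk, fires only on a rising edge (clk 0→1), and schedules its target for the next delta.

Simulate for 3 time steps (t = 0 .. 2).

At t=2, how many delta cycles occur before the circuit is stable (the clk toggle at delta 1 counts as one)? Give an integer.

[bits: s1,clk,s2,s0,s7,s4,s3,s5,s6,s8]
t=0: Δ0=1010010001 Δ1=1110010001 Δ2=0110011001 Δ3=0110111101 | 3Δ
t=1: Δ0=0110111101 Δ1=0010111101 | 1Δ
t=2: Δ0=0010111101 Δ1=0110111101 Δ2=1110111101 Δ3=1100011001 | 3Δ

3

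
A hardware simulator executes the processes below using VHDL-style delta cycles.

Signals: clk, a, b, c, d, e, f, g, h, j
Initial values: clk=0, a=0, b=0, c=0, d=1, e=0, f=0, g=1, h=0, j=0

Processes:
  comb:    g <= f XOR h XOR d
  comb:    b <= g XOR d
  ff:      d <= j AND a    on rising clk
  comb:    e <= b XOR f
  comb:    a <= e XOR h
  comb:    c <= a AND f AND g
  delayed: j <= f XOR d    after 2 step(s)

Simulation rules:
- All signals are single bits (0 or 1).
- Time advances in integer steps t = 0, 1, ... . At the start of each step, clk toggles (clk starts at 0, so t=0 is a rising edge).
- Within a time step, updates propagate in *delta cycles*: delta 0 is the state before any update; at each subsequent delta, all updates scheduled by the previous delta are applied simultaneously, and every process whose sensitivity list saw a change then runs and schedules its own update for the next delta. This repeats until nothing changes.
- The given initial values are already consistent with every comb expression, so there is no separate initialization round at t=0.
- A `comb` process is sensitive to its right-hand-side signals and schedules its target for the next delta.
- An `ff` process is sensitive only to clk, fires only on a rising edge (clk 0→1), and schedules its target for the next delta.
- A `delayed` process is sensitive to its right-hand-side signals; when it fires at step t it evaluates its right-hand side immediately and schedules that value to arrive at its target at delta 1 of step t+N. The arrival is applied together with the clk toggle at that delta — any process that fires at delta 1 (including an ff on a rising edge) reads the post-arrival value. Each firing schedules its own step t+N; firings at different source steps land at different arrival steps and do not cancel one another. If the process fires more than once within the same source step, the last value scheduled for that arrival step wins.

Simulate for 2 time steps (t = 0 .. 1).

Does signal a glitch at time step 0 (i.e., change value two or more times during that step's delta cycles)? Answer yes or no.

t0.Δ0 h=0 d=1 clk=0 a=0 f=0 b=0 e=0 j=0 g=1 c=0
t0.Δ1 h=0 d=1 clk=1 a=0 f=0 b=0 e=0 j=0 g=1 c=0
t0.Δ2 h=0 d=0 clk=1 a=0 f=0 b=0 e=0 j=0 g=1 c=0
t0.Δ3 h=0 d=0 clk=1 a=0 f=0 b=1 e=0 j=0 g=0 c=0
t0.Δ4 h=0 d=0 clk=1 a=0 f=0 b=0 e=1 j=0 g=0 c=0
t0.Δ5 h=0 d=0 clk=1 a=1 f=0 b=0 e=0 j=0 g=0 c=0
t0.Δ6 h=0 d=0 clk=1 a=0 f=0 b=0 e=0 j=0 g=0 c=0
t1.Δ0 h=0 d=0 clk=1 a=0 f=0 b=0 e=0 j=0 g=0 c=0
t1.Δ1 h=0 d=0 clk=0 a=0 f=0 b=0 e=0 j=0 g=0 c=0

yes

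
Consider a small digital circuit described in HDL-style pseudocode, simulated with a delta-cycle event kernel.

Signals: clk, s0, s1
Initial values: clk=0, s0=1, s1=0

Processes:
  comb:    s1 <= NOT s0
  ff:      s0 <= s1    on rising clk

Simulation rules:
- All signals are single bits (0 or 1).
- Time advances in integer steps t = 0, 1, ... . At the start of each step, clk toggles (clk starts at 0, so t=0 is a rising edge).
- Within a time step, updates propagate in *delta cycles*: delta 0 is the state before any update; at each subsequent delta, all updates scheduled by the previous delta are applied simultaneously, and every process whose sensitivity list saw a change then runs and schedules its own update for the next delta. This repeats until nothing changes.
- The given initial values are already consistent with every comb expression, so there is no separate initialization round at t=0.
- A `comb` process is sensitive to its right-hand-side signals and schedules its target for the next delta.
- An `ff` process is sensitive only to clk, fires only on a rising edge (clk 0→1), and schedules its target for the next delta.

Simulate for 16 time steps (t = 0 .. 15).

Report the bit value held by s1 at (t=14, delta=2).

1

t0.Δ0 s0=1 clk=0 s1=0
t0.Δ1 s0=1 clk=1 s1=0
t0.Δ2 s0=0 clk=1 s1=0
t0.Δ3 s0=0 clk=1 s1=1
t1.Δ0 s0=0 clk=1 s1=1
t1.Δ1 s0=0 clk=0 s1=1
t2.Δ0 s0=0 clk=0 s1=1
t2.Δ1 s0=0 clk=1 s1=1
t2.Δ2 s0=1 clk=1 s1=1
t2.Δ3 s0=1 clk=1 s1=0
t3.Δ0 s0=1 clk=1 s1=0
t3.Δ1 s0=1 clk=0 s1=0
t4.Δ0 s0=1 clk=0 s1=0
t4.Δ1 s0=1 clk=1 s1=0
t4.Δ2 s0=0 clk=1 s1=0
t4.Δ3 s0=0 clk=1 s1=1
t5.Δ0 s0=0 clk=1 s1=1
t5.Δ1 s0=0 clk=0 s1=1
t6.Δ0 s0=0 clk=0 s1=1
t6.Δ1 s0=0 clk=1 s1=1
t6.Δ2 s0=1 clk=1 s1=1
t6.Δ3 s0=1 clk=1 s1=0
t7.Δ0 s0=1 clk=1 s1=0
t7.Δ1 s0=1 clk=0 s1=0
t8.Δ0 s0=1 clk=0 s1=0
t8.Δ1 s0=1 clk=1 s1=0
t8.Δ2 s0=0 clk=1 s1=0
t8.Δ3 s0=0 clk=1 s1=1
t9.Δ0 s0=0 clk=1 s1=1
t9.Δ1 s0=0 clk=0 s1=1
t10.Δ0 s0=0 clk=0 s1=1
t10.Δ1 s0=0 clk=1 s1=1
t10.Δ2 s0=1 clk=1 s1=1
t10.Δ3 s0=1 clk=1 s1=0
t11.Δ0 s0=1 clk=1 s1=0
t11.Δ1 s0=1 clk=0 s1=0
t12.Δ0 s0=1 clk=0 s1=0
t12.Δ1 s0=1 clk=1 s1=0
t12.Δ2 s0=0 clk=1 s1=0
t12.Δ3 s0=0 clk=1 s1=1
t13.Δ0 s0=0 clk=1 s1=1
t13.Δ1 s0=0 clk=0 s1=1
t14.Δ0 s0=0 clk=0 s1=1
t14.Δ1 s0=0 clk=1 s1=1
t14.Δ2 s0=1 clk=1 s1=1
t14.Δ3 s0=1 clk=1 s1=0
t15.Δ0 s0=1 clk=1 s1=0
t15.Δ1 s0=1 clk=0 s1=0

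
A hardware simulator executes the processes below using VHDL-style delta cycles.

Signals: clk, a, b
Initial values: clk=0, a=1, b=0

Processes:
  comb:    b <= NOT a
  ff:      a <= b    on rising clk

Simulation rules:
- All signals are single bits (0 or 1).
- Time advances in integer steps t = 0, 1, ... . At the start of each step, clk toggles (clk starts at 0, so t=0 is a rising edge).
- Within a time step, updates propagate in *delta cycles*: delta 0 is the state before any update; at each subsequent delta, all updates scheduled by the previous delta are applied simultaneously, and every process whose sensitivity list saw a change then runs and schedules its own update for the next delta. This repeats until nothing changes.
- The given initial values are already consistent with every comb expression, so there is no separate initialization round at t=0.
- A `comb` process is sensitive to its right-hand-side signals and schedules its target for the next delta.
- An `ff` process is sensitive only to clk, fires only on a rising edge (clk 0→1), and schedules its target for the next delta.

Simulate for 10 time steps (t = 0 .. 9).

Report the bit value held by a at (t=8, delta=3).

t=0 Δ0: clk=0 b=0 a=1
  Δ1: clk:0→1
  Δ2: a:1→0
  Δ3: b:0→1
  (3Δ to stable)
t=1 Δ0: clk=1 b=1 a=0
  Δ1: clk:1→0
  (1Δ to stable)
t=2 Δ0: clk=0 b=1 a=0
  Δ1: clk:0→1
  Δ2: a:0→1
  Δ3: b:1→0
  (3Δ to stable)
t=3 Δ0: clk=1 b=0 a=1
  Δ1: clk:1→0
  (1Δ to stable)
t=4 Δ0: clk=0 b=0 a=1
  Δ1: clk:0→1
  Δ2: a:1→0
  Δ3: b:0→1
  (3Δ to stable)
t=5 Δ0: clk=1 b=1 a=0
  Δ1: clk:1→0
  (1Δ to stable)
t=6 Δ0: clk=0 b=1 a=0
  Δ1: clk:0→1
  Δ2: a:0→1
  Δ3: b:1→0
  (3Δ to stable)
t=7 Δ0: clk=1 b=0 a=1
  Δ1: clk:1→0
  (1Δ to stable)
t=8 Δ0: clk=0 b=0 a=1
  Δ1: clk:0→1
  Δ2: a:1→0
  Δ3: b:0→1
  (3Δ to stable)
t=9 Δ0: clk=1 b=1 a=0
  Δ1: clk:1→0
  (1Δ to stable)

0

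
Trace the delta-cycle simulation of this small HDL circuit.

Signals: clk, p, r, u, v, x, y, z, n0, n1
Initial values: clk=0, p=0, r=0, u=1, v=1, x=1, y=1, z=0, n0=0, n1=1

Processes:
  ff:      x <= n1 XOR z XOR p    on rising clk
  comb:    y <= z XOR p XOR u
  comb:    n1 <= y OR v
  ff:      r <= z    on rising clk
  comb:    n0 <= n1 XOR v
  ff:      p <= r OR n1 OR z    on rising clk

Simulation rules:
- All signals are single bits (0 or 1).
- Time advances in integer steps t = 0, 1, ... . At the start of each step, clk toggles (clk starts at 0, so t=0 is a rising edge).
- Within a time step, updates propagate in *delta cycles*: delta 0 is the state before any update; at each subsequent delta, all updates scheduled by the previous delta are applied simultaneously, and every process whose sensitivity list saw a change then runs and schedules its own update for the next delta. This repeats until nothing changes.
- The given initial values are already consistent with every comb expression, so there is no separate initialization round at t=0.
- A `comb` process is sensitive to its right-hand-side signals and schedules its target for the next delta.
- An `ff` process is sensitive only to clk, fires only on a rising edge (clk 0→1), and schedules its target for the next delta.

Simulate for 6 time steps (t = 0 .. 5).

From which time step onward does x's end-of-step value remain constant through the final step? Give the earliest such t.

2

[bits: z,n1,n0,x,clk,v,r,u,p,y]
t=0: Δ0=0101010101 Δ1=0101110101 Δ2=0101110111 Δ3=0101110110 | 3Δ
t=1: Δ0=0101110110 Δ1=0101010110 | 1Δ
t=2: Δ0=0101010110 Δ1=0101110110 Δ2=0100110110 | 2Δ
t=3: Δ0=0100110110 Δ1=0100010110 | 1Δ
t=4: Δ0=0100010110 Δ1=0100110110 | 1Δ
t=5: Δ0=0100110110 Δ1=0100010110 | 1Δ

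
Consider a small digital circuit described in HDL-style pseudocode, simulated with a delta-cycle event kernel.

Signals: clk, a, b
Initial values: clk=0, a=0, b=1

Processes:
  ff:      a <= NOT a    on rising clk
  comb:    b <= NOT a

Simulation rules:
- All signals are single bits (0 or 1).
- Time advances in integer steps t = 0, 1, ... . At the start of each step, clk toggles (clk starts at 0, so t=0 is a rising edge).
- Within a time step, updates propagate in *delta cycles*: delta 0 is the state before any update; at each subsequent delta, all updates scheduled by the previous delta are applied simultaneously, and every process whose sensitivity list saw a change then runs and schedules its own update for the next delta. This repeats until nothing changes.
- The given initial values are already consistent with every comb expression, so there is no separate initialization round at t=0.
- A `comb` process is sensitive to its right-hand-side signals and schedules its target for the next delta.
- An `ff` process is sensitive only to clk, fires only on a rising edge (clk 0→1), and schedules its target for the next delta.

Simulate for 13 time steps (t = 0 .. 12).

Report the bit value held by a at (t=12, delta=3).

t=0 Δ0: a=0 clk=0 b=1
  Δ1: clk:0→1
  Δ2: a:0→1
  Δ3: b:1→0
  (3Δ to stable)
t=1 Δ0: a=1 clk=1 b=0
  Δ1: clk:1→0
  (1Δ to stable)
t=2 Δ0: a=1 clk=0 b=0
  Δ1: clk:0→1
  Δ2: a:1→0
  Δ3: b:0→1
  (3Δ to stable)
t=3 Δ0: a=0 clk=1 b=1
  Δ1: clk:1→0
  (1Δ to stable)
t=4 Δ0: a=0 clk=0 b=1
  Δ1: clk:0→1
  Δ2: a:0→1
  Δ3: b:1→0
  (3Δ to stable)
t=5 Δ0: a=1 clk=1 b=0
  Δ1: clk:1→0
  (1Δ to stable)
t=6 Δ0: a=1 clk=0 b=0
  Δ1: clk:0→1
  Δ2: a:1→0
  Δ3: b:0→1
  (3Δ to stable)
t=7 Δ0: a=0 clk=1 b=1
  Δ1: clk:1→0
  (1Δ to stable)
t=8 Δ0: a=0 clk=0 b=1
  Δ1: clk:0→1
  Δ2: a:0→1
  Δ3: b:1→0
  (3Δ to stable)
t=9 Δ0: a=1 clk=1 b=0
  Δ1: clk:1→0
  (1Δ to stable)
t=10 Δ0: a=1 clk=0 b=0
  Δ1: clk:0→1
  Δ2: a:1→0
  Δ3: b:0→1
  (3Δ to stable)
t=11 Δ0: a=0 clk=1 b=1
  Δ1: clk:1→0
  (1Δ to stable)
t=12 Δ0: a=0 clk=0 b=1
  Δ1: clk:0→1
  Δ2: a:0→1
  Δ3: b:1→0
  (3Δ to stable)

1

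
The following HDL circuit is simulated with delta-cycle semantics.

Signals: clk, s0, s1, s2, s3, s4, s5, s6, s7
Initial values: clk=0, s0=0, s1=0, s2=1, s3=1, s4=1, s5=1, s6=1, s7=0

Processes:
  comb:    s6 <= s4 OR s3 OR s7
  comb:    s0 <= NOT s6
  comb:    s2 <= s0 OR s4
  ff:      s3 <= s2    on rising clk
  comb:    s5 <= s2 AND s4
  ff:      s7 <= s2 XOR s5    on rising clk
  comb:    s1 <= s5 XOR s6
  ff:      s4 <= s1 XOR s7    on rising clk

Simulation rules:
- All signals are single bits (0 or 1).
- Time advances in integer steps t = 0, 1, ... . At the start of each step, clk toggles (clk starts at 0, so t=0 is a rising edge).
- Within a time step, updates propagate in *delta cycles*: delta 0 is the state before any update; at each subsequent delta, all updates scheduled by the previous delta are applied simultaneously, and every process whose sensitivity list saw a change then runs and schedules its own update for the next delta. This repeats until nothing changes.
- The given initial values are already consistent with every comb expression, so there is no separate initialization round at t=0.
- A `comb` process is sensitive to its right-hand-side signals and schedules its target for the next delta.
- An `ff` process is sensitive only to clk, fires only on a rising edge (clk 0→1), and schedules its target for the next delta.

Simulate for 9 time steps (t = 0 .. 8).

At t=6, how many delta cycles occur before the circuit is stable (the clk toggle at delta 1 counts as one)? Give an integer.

[bits: s1,s3,s6,s5,s4,s0,s2,clk,s7]
t=0: Δ0=011110100 Δ1=011110110 Δ2=011100110 Δ3=011000010 Δ4=111000010 | 4Δ
t=1: Δ0=111000010 Δ1=111000000 | 1Δ
t=2: Δ0=111000000 Δ1=111000010 Δ2=101010010 Δ3=101010110 Δ4=101110110 Δ5=001110110 | 5Δ
t=3: Δ0=001110110 Δ1=001110100 | 1Δ
t=4: Δ0=001110100 Δ1=001110110 Δ2=011100110 Δ3=011000010 Δ4=111000010 | 4Δ
t=5: Δ0=111000010 Δ1=111000000 | 1Δ
t=6: Δ0=111000000 Δ1=111000010 Δ2=101010010 Δ3=101010110 Δ4=101110110 Δ5=001110110 | 5Δ
t=7: Δ0=001110110 Δ1=001110100 | 1Δ
t=8: Δ0=001110100 Δ1=001110110 Δ2=011100110 Δ3=011000010 Δ4=111000010 | 4Δ

5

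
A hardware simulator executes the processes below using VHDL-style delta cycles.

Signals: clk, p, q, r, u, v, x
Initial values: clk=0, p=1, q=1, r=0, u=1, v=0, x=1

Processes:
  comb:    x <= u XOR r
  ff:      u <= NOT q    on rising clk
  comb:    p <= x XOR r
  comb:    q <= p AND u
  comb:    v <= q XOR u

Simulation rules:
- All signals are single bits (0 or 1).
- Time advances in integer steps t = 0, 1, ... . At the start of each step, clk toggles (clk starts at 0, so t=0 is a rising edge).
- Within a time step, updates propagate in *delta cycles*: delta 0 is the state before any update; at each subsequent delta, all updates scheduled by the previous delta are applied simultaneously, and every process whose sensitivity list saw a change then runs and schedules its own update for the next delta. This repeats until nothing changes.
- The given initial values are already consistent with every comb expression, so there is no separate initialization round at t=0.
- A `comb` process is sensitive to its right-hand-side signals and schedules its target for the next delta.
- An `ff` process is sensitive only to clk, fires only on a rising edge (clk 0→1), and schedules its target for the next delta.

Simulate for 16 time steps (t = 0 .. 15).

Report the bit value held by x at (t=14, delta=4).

1

[bits: r,v,clk,u,p,q,x]
t=0: Δ0=0001111 Δ1=0011111 Δ2=0010111 Δ3=0110100 Δ4=0010000 | 4Δ
t=1: Δ0=0010000 Δ1=0000000 | 1Δ
t=2: Δ0=0000000 Δ1=0010000 Δ2=0011000 Δ3=0111001 Δ4=0111101 Δ5=0111111 Δ6=0011111 | 6Δ
t=3: Δ0=0011111 Δ1=0001111 | 1Δ
t=4: Δ0=0001111 Δ1=0011111 Δ2=0010111 Δ3=0110100 Δ4=0010000 | 4Δ
t=5: Δ0=0010000 Δ1=0000000 | 1Δ
t=6: Δ0=0000000 Δ1=0010000 Δ2=0011000 Δ3=0111001 Δ4=0111101 Δ5=0111111 Δ6=0011111 | 6Δ
t=7: Δ0=0011111 Δ1=0001111 | 1Δ
t=8: Δ0=0001111 Δ1=0011111 Δ2=0010111 Δ3=0110100 Δ4=0010000 | 4Δ
t=9: Δ0=0010000 Δ1=0000000 | 1Δ
t=10: Δ0=0000000 Δ1=0010000 Δ2=0011000 Δ3=0111001 Δ4=0111101 Δ5=0111111 Δ6=0011111 | 6Δ
t=11: Δ0=0011111 Δ1=0001111 | 1Δ
t=12: Δ0=0001111 Δ1=0011111 Δ2=0010111 Δ3=0110100 Δ4=0010000 | 4Δ
t=13: Δ0=0010000 Δ1=0000000 | 1Δ
t=14: Δ0=0000000 Δ1=0010000 Δ2=0011000 Δ3=0111001 Δ4=0111101 Δ5=0111111 Δ6=0011111 | 6Δ
t=15: Δ0=0011111 Δ1=0001111 | 1Δ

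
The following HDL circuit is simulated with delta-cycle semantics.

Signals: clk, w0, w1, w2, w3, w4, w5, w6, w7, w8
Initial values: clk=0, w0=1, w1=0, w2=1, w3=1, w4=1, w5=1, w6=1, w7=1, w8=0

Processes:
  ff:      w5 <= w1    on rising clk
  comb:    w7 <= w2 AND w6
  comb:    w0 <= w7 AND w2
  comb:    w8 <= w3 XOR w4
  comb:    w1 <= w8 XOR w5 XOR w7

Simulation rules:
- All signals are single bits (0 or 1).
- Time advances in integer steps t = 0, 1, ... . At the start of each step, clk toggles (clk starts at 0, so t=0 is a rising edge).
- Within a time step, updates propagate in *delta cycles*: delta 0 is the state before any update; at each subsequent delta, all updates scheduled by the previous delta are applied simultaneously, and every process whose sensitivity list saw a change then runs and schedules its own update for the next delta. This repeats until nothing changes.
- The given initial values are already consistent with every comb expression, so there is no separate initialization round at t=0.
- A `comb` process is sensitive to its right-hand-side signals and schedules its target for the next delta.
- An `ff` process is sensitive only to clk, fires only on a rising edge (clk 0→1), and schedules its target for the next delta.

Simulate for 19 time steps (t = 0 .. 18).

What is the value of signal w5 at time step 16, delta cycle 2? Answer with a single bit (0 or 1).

0

t0.Δ0 w1=0 w6=1 w8=0 w2=1 w4=1 clk=0 w0=1 w7=1 w5=1 w3=1
t0.Δ1 w1=0 w6=1 w8=0 w2=1 w4=1 clk=1 w0=1 w7=1 w5=1 w3=1
t0.Δ2 w1=0 w6=1 w8=0 w2=1 w4=1 clk=1 w0=1 w7=1 w5=0 w3=1
t0.Δ3 w1=1 w6=1 w8=0 w2=1 w4=1 clk=1 w0=1 w7=1 w5=0 w3=1
t1.Δ0 w1=1 w6=1 w8=0 w2=1 w4=1 clk=1 w0=1 w7=1 w5=0 w3=1
t1.Δ1 w1=1 w6=1 w8=0 w2=1 w4=1 clk=0 w0=1 w7=1 w5=0 w3=1
t2.Δ0 w1=1 w6=1 w8=0 w2=1 w4=1 clk=0 w0=1 w7=1 w5=0 w3=1
t2.Δ1 w1=1 w6=1 w8=0 w2=1 w4=1 clk=1 w0=1 w7=1 w5=0 w3=1
t2.Δ2 w1=1 w6=1 w8=0 w2=1 w4=1 clk=1 w0=1 w7=1 w5=1 w3=1
t2.Δ3 w1=0 w6=1 w8=0 w2=1 w4=1 clk=1 w0=1 w7=1 w5=1 w3=1
t3.Δ0 w1=0 w6=1 w8=0 w2=1 w4=1 clk=1 w0=1 w7=1 w5=1 w3=1
t3.Δ1 w1=0 w6=1 w8=0 w2=1 w4=1 clk=0 w0=1 w7=1 w5=1 w3=1
t4.Δ0 w1=0 w6=1 w8=0 w2=1 w4=1 clk=0 w0=1 w7=1 w5=1 w3=1
t4.Δ1 w1=0 w6=1 w8=0 w2=1 w4=1 clk=1 w0=1 w7=1 w5=1 w3=1
t4.Δ2 w1=0 w6=1 w8=0 w2=1 w4=1 clk=1 w0=1 w7=1 w5=0 w3=1
t4.Δ3 w1=1 w6=1 w8=0 w2=1 w4=1 clk=1 w0=1 w7=1 w5=0 w3=1
t5.Δ0 w1=1 w6=1 w8=0 w2=1 w4=1 clk=1 w0=1 w7=1 w5=0 w3=1
t5.Δ1 w1=1 w6=1 w8=0 w2=1 w4=1 clk=0 w0=1 w7=1 w5=0 w3=1
t6.Δ0 w1=1 w6=1 w8=0 w2=1 w4=1 clk=0 w0=1 w7=1 w5=0 w3=1
t6.Δ1 w1=1 w6=1 w8=0 w2=1 w4=1 clk=1 w0=1 w7=1 w5=0 w3=1
t6.Δ2 w1=1 w6=1 w8=0 w2=1 w4=1 clk=1 w0=1 w7=1 w5=1 w3=1
t6.Δ3 w1=0 w6=1 w8=0 w2=1 w4=1 clk=1 w0=1 w7=1 w5=1 w3=1
t7.Δ0 w1=0 w6=1 w8=0 w2=1 w4=1 clk=1 w0=1 w7=1 w5=1 w3=1
t7.Δ1 w1=0 w6=1 w8=0 w2=1 w4=1 clk=0 w0=1 w7=1 w5=1 w3=1
t8.Δ0 w1=0 w6=1 w8=0 w2=1 w4=1 clk=0 w0=1 w7=1 w5=1 w3=1
t8.Δ1 w1=0 w6=1 w8=0 w2=1 w4=1 clk=1 w0=1 w7=1 w5=1 w3=1
t8.Δ2 w1=0 w6=1 w8=0 w2=1 w4=1 clk=1 w0=1 w7=1 w5=0 w3=1
t8.Δ3 w1=1 w6=1 w8=0 w2=1 w4=1 clk=1 w0=1 w7=1 w5=0 w3=1
t9.Δ0 w1=1 w6=1 w8=0 w2=1 w4=1 clk=1 w0=1 w7=1 w5=0 w3=1
t9.Δ1 w1=1 w6=1 w8=0 w2=1 w4=1 clk=0 w0=1 w7=1 w5=0 w3=1
t10.Δ0 w1=1 w6=1 w8=0 w2=1 w4=1 clk=0 w0=1 w7=1 w5=0 w3=1
t10.Δ1 w1=1 w6=1 w8=0 w2=1 w4=1 clk=1 w0=1 w7=1 w5=0 w3=1
t10.Δ2 w1=1 w6=1 w8=0 w2=1 w4=1 clk=1 w0=1 w7=1 w5=1 w3=1
t10.Δ3 w1=0 w6=1 w8=0 w2=1 w4=1 clk=1 w0=1 w7=1 w5=1 w3=1
t11.Δ0 w1=0 w6=1 w8=0 w2=1 w4=1 clk=1 w0=1 w7=1 w5=1 w3=1
t11.Δ1 w1=0 w6=1 w8=0 w2=1 w4=1 clk=0 w0=1 w7=1 w5=1 w3=1
t12.Δ0 w1=0 w6=1 w8=0 w2=1 w4=1 clk=0 w0=1 w7=1 w5=1 w3=1
t12.Δ1 w1=0 w6=1 w8=0 w2=1 w4=1 clk=1 w0=1 w7=1 w5=1 w3=1
t12.Δ2 w1=0 w6=1 w8=0 w2=1 w4=1 clk=1 w0=1 w7=1 w5=0 w3=1
t12.Δ3 w1=1 w6=1 w8=0 w2=1 w4=1 clk=1 w0=1 w7=1 w5=0 w3=1
t13.Δ0 w1=1 w6=1 w8=0 w2=1 w4=1 clk=1 w0=1 w7=1 w5=0 w3=1
t13.Δ1 w1=1 w6=1 w8=0 w2=1 w4=1 clk=0 w0=1 w7=1 w5=0 w3=1
t14.Δ0 w1=1 w6=1 w8=0 w2=1 w4=1 clk=0 w0=1 w7=1 w5=0 w3=1
t14.Δ1 w1=1 w6=1 w8=0 w2=1 w4=1 clk=1 w0=1 w7=1 w5=0 w3=1
t14.Δ2 w1=1 w6=1 w8=0 w2=1 w4=1 clk=1 w0=1 w7=1 w5=1 w3=1
t14.Δ3 w1=0 w6=1 w8=0 w2=1 w4=1 clk=1 w0=1 w7=1 w5=1 w3=1
t15.Δ0 w1=0 w6=1 w8=0 w2=1 w4=1 clk=1 w0=1 w7=1 w5=1 w3=1
t15.Δ1 w1=0 w6=1 w8=0 w2=1 w4=1 clk=0 w0=1 w7=1 w5=1 w3=1
t16.Δ0 w1=0 w6=1 w8=0 w2=1 w4=1 clk=0 w0=1 w7=1 w5=1 w3=1
t16.Δ1 w1=0 w6=1 w8=0 w2=1 w4=1 clk=1 w0=1 w7=1 w5=1 w3=1
t16.Δ2 w1=0 w6=1 w8=0 w2=1 w4=1 clk=1 w0=1 w7=1 w5=0 w3=1
t16.Δ3 w1=1 w6=1 w8=0 w2=1 w4=1 clk=1 w0=1 w7=1 w5=0 w3=1
t17.Δ0 w1=1 w6=1 w8=0 w2=1 w4=1 clk=1 w0=1 w7=1 w5=0 w3=1
t17.Δ1 w1=1 w6=1 w8=0 w2=1 w4=1 clk=0 w0=1 w7=1 w5=0 w3=1
t18.Δ0 w1=1 w6=1 w8=0 w2=1 w4=1 clk=0 w0=1 w7=1 w5=0 w3=1
t18.Δ1 w1=1 w6=1 w8=0 w2=1 w4=1 clk=1 w0=1 w7=1 w5=0 w3=1
t18.Δ2 w1=1 w6=1 w8=0 w2=1 w4=1 clk=1 w0=1 w7=1 w5=1 w3=1
t18.Δ3 w1=0 w6=1 w8=0 w2=1 w4=1 clk=1 w0=1 w7=1 w5=1 w3=1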